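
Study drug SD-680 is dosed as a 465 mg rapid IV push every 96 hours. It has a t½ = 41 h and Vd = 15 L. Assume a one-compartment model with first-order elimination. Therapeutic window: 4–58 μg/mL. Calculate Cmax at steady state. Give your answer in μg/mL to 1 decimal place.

38.6 μg/mL

Over one 96-h interval, 96/41 ≈ 2.3415 half-lives elapse, leaving f ≈ 0.1973 of each dose.
Accumulation ratio R = 1/(1 − f) ≈ 1/0.8027 ≈ 1.2458.
Single-dose peak C₀ = D/Vd = 465/15 ≈ 31.000 μg/mL.
Cmax,ss = C₀/(1 − f) ≈ 31.000/0.8027 ≈ 38.620 μg/mL.
Peak 38.6 μg/mL vs MTC 58 μg/mL: below toxic threshold.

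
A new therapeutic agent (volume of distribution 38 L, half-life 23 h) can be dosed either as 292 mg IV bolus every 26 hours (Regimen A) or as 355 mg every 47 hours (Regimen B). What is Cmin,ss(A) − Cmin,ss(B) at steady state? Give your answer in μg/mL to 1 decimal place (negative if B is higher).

Regimen A: f = (1/2)^(26/23) ≈ 0.4568; Cmin,ss = (292/38)·f/(1−f) ≈ 6.462 μg/mL.
Regimen B: f = (1/2)^(47/23) ≈ 0.2426; Cmin,ss = (355/38)·f/(1−f) ≈ 2.992 μg/mL.
Difference ≈ 6.462 − 2.992 ≈ 3.470 μg/mL.

3.5 μg/mL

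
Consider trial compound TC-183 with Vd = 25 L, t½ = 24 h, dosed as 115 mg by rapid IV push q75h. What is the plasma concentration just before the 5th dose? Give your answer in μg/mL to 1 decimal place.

0.6 μg/mL

f = (1/2)^(τ/t½) = (1/2)^(75/24) ≈ 0.1146.
C₀ = D/Vd = 115/25 ≈ 4.600 μg/mL.
Before the 5th dose, 4 doses have been given. Superposition: Cmin = C₀·(f + f² + … + f^4).
≈ 4.600 × (0.1146 + 0.0131 + 0.0015 + 0.0002) ≈ 4.600 × 0.1294 ≈ 0.595 μg/mL.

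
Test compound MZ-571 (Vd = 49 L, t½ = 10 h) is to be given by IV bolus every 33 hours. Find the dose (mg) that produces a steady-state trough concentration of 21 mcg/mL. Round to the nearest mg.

9106 mg

τ/t½ = 33/10 ≈ 3.3, so f = (1/2)^(33/10) ≈ 0.101532.
Cmin,ss = (D/Vd)·f/(1−f), so D = Cmin,ss·Vd·(1−f)/f.
D = 21 × 49 × (1−f)/f ≈ 21 × 49 × 8.84911 ≈ 9105.73 mg.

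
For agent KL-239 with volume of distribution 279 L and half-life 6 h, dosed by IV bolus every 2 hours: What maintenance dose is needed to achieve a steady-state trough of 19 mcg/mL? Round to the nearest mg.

τ/t½ = 2/6 ≈ 0.33333, so f = (1/2)^(2/6) ≈ 0.793701.
Cmin,ss = (D/Vd)·f/(1−f), so D = Cmin,ss·Vd·(1−f)/f.
D = 19 × 279 × (1−f)/f ≈ 19 × 279 × 0.25992 ≈ 1377.84 mg.

1378 mg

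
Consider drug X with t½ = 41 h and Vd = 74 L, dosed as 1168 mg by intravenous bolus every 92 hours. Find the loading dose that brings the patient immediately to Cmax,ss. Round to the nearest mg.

1481 mg

f = (1/2)^(92/41) ≈ 0.211114; accumulation ratio R = 1/(1−f) ≈ 1.26761.
Loading dose to hit Cmax,ss on first dose: D_load = D_maint·R ≈ 1168 × 1.26761 ≈ 1480.57 mg.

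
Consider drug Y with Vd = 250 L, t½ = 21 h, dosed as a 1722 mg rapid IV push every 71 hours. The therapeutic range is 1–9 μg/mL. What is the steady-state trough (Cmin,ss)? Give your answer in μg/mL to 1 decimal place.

τ/t½ = 71/21 ≈ 3.381, so fraction remaining f = (1/2)^(71/21) ≈ 0.0960.
Accumulation ratio R = 1/(1 − f) ≈ 1/0.9040 ≈ 1.1062.
Single-dose peak C₀ = D/Vd = 1722/250 ≈ 6.888 μg/mL.
Steady-state peak Cmax,ss = C₀·R ≈ 6.888 × 1.1062 ≈ 7.620 μg/mL.
One interval later, Cmin,ss = Cmax,ss·e^(−kτ) ≈ 7.620 × 0.0960 ≈ 0.732 μg/mL.
Trough 0.7 μg/mL vs MEC 1 μg/mL: subtherapeutic.

0.7 μg/mL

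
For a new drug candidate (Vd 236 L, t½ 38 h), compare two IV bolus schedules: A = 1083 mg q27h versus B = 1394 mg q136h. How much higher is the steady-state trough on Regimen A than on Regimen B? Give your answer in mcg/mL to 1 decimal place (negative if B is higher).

Regimen A: f = (1/2)^(27/38) ≈ 0.6111; Cmin,ss = (1083/236)·f/(1−f) ≈ 7.211 mcg/mL.
Regimen B: f = (1/2)^(136/38) ≈ 0.0837; Cmin,ss = (1394/236)·f/(1−f) ≈ 0.540 mcg/mL.
Difference ≈ 7.211 − 0.540 ≈ 6.671 mcg/mL.

6.7 mcg/mL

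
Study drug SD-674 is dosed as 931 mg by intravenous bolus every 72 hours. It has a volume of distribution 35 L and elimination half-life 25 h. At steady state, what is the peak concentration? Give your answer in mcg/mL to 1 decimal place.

30.8 mcg/mL

k = ln2/t½ = ln2/25 ≈ 0.027726 h⁻¹; fraction remaining f = e^(−kτ) = e^(−0.027726×72) ≈ 0.1358.
Accumulation ratio R = 1/(1 − f) ≈ 1/0.8642 ≈ 1.1571.
Each bolus raises the concentration by D/Vd = 931/35 ≈ 26.600 mcg/mL.
Steady-state peak Cmax,ss = C₀·R ≈ 26.600 × 1.1571 ≈ 30.779 mcg/mL.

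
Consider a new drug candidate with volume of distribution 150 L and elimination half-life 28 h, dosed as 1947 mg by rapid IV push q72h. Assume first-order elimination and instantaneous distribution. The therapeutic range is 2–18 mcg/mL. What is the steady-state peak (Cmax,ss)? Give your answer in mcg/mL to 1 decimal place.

15.6 mcg/mL

Over one 72-h interval, 72/28 ≈ 2.5714 half-lives elapse, leaving f ≈ 0.1682 of each dose.
At steady state, accumulation factor R = 1/(1 − e^(−kτ)) ≈ 1.2022.
Each bolus raises the concentration by D/Vd = 1947/150 ≈ 12.980 mcg/mL.
Steady-state peak Cmax,ss = C₀·R ≈ 12.980 × 1.2022 ≈ 15.605 mcg/mL.
Peak 15.6 mcg/mL vs MTC 18 mcg/mL: below toxic threshold.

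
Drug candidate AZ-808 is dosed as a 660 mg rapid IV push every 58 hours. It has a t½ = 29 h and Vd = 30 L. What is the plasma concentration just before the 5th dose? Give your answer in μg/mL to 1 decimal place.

7.3 μg/mL

f = (1/2)^(τ/t½) = (1/2)^(58/29) ≈ 0.2500.
C₀ = D/Vd = 660/30 ≈ 22.000 μg/mL.
Before the 5th dose, 4 doses have been given. Superposition: Cmin = C₀·(f + f² + … + f^4).
≈ 22.000 × (0.2500 + 0.0625 + 0.0156 + 0.0039) ≈ 22.000 × 0.3320 ≈ 7.304 μg/mL.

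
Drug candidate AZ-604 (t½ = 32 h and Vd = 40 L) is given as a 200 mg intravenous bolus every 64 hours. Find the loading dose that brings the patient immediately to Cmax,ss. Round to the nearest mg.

f = (1/2)^(64/32) ≈ 0.250000; accumulation ratio R = 1/(1−f) ≈ 1.33333.
Loading dose to hit Cmax,ss on first dose: D_load = D_maint·R ≈ 200 × 1.33333 ≈ 266.67 mg.

267 mg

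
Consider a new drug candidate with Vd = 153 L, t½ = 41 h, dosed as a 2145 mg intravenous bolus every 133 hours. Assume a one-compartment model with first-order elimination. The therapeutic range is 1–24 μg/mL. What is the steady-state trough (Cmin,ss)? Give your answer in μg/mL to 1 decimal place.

1.7 μg/mL

k = ln2/t½ = ln2/41 ≈ 0.016906 h⁻¹; fraction remaining f = e^(−kτ) = e^(−0.016906×133) ≈ 0.1056.
Accumulation ratio R = 1/(1 − f) ≈ 1/0.8944 ≈ 1.1181.
Single-dose peak C₀ = D/Vd = 2145/153 ≈ 14.020 μg/mL.
Cmax,ss = C₀/(1 − f) ≈ 14.020/0.8944 ≈ 15.675 μg/mL.
One interval later, Cmin,ss = Cmax,ss·e^(−kτ) ≈ 15.675 × 0.1056 ≈ 1.655 μg/mL.
Trough 1.7 μg/mL vs MEC 1 μg/mL: adequate.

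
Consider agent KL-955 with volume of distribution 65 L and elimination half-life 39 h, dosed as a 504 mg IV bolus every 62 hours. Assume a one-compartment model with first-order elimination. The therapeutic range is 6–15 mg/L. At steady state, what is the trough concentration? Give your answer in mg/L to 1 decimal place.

3.9 mg/L

τ/t½ = 62/39 ≈ 1.5897, so fraction remaining f = (1/2)^(62/39) ≈ 0.3322.
At steady state, accumulation factor R = 1/(1 − e^(−kτ)) ≈ 1.4975.
Single-dose peak C₀ = D/Vd = 504/65 ≈ 7.754 mg/L.
Cmax,ss = C₀/(1 − f) ≈ 7.754/0.6678 ≈ 11.611 mg/L.
Steady-state trough Cmin,ss = Cmax,ss·f ≈ 11.611 × 0.3322 ≈ 3.857 mg/L.
Trough 3.9 mg/L vs MEC 6 mg/L: subtherapeutic.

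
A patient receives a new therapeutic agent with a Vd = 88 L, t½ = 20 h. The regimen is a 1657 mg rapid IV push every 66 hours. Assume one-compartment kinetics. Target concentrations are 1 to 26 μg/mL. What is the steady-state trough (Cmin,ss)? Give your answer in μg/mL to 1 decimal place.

τ/t½ = 66/20 ≈ 3.3, so fraction remaining f = (1/2)^(66/20) ≈ 0.1015.
Accumulation ratio R = 1/(1 − f) ≈ 1/0.8985 ≈ 1.1130.
Single-dose peak C₀ = D/Vd = 1657/88 ≈ 18.830 μg/mL.
Steady-state peak Cmax,ss = C₀·R ≈ 18.830 × 1.1130 ≈ 20.958 μg/mL.
One interval later, Cmin,ss = Cmax,ss·e^(−kτ) ≈ 20.958 × 0.1015 ≈ 2.127 μg/mL.
Trough 2.1 μg/mL vs MEC 1 μg/mL: adequate.

2.1 μg/mL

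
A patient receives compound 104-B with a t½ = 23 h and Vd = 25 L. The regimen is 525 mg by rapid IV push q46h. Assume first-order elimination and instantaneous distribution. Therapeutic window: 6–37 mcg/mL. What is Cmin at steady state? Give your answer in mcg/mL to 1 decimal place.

7.0 mcg/mL

The dosing interval is 2 half-lives, so f = 2^(−2) = 0.25.
Accumulation ratio R = 1/(1 − f) = 1/0.75 = 4/3.
Single-dose peak C₀ = D/Vd = 525/25 = 21 mcg/mL.
Steady-state peak Cmax,ss = C₀·R = 21 × 4/3 ≈ 28.000 mcg/mL.
Steady-state trough Cmin,ss = Cmax,ss·f ≈ 28.000 × 0.25 ≈ 7.000 mcg/mL.
Trough 7.0 mcg/mL vs MEC 6 mcg/mL: adequate.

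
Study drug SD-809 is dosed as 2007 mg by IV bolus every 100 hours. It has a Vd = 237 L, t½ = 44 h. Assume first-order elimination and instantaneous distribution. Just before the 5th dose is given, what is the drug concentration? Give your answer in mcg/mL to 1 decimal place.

f = (1/2)^(τ/t½) = (1/2)^(100/44) ≈ 0.2069.
C₀ = D/Vd = 2007/237 ≈ 8.468 mcg/mL.
Before the 5th dose, 4 doses have been given. Superposition: Cmin = C₀·(f + f² + … + f^4).
≈ 8.468 × (0.2069 + 0.0428 + 0.0089 + 0.0018) ≈ 8.468 × 0.2604 ≈ 2.205 mcg/mL.

2.2 mcg/mL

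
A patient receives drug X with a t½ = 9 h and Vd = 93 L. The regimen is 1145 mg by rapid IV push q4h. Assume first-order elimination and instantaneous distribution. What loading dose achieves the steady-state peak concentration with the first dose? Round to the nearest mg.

4319 mg

f = (1/2)^(4/9) ≈ 0.734867; accumulation ratio R = 1/(1−f) ≈ 3.77169.
Loading dose to hit Cmax,ss on first dose: D_load = D_maint·R ≈ 1145 × 3.77169 ≈ 4318.59 mg.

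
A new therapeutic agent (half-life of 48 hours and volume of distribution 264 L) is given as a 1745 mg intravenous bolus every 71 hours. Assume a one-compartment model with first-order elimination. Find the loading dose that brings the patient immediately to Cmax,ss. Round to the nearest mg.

2721 mg

f = (1/2)^(71/48) ≈ 0.358696; accumulation ratio R = 1/(1−f) ≈ 1.55932.
Loading dose to hit Cmax,ss on first dose: D_load = D_maint·R ≈ 1745 × 1.55932 ≈ 2721.01 mg.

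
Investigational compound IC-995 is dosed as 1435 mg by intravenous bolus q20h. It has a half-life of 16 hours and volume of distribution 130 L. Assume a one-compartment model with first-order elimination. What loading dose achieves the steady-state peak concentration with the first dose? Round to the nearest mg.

2476 mg

f = (1/2)^(20/16) ≈ 0.420448; accumulation ratio R = 1/(1−f) ≈ 1.72547.
Loading dose to hit Cmax,ss on first dose: D_load = D_maint·R ≈ 1435 × 1.72547 ≈ 2476.05 mg.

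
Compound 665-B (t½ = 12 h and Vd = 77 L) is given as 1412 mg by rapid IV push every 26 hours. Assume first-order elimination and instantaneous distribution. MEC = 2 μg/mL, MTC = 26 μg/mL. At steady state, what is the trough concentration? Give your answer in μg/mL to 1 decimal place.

k = ln2/t½ = ln2/12 ≈ 0.057762 h⁻¹; fraction remaining f = e^(−kτ) = e^(−0.057762×26) ≈ 0.2227.
Single-dose peak C₀ = D/Vd = 1412/77 ≈ 18.338 μg/mL.
Steady-state trough Cmin,ss = C₀·f/(1−f) ≈ 18.338 × 0.2227/0.7773 ≈ 5.254 μg/mL.
Trough 5.3 μg/mL vs MEC 2 μg/mL: adequate.

5.3 μg/mL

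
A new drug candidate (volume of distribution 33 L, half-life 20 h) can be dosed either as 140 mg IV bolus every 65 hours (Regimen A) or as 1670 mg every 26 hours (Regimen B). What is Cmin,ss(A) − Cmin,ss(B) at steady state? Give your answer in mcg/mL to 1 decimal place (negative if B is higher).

-34.1 mcg/mL

Regimen A: f = (1/2)^(65/20) ≈ 0.1051; Cmin,ss = (140/33)·f/(1−f) ≈ 0.498 mcg/mL.
Regimen B: f = (1/2)^(26/20) ≈ 0.4061; Cmin,ss = (1670/33)·f/(1−f) ≈ 34.604 mcg/mL.
Difference ≈ 0.498 − 34.604 ≈ -34.106 mcg/mL.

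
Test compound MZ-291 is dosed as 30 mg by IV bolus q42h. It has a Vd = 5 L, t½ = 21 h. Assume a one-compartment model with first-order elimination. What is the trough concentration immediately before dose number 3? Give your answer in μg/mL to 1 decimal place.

f = (1/2)^(τ/t½) = (1/2)^(42/21) ≈ 0.2500.
C₀ = D/Vd = 30/5 ≈ 6.000 μg/mL.
Before the 3rd dose, 2 doses have been given. Superposition: Cmin = C₀·(f + f²).
≈ 6.000 × (0.2500 + 0.0625) ≈ 6.000 × 0.3125 ≈ 1.875 μg/mL.

1.9 μg/mL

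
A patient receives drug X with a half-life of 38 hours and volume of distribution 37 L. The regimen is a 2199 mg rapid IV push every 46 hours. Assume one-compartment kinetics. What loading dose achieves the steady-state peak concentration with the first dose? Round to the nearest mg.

f = (1/2)^(46/38) ≈ 0.432111; accumulation ratio R = 1/(1−f) ≈ 1.76091.
Loading dose to hit Cmax,ss on first dose: D_load = D_maint·R ≈ 2199 × 1.76091 ≈ 3872.24 mg.

3872 mg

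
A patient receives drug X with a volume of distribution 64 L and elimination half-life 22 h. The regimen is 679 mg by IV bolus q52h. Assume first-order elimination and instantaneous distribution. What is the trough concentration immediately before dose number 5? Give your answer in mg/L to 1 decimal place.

2.6 mg/L

f = (1/2)^(τ/t½) = (1/2)^(52/22) ≈ 0.1943.
C₀ = D/Vd = 679/64 ≈ 10.609 mg/L.
Before the 5th dose, 4 doses have been given. Superposition: Cmin = C₀·(f + f² + … + f^4).
≈ 10.609 × (0.1943 + 0.0378 + 0.0073 + 0.0014) ≈ 10.609 × 0.2408 ≈ 2.555 mg/L.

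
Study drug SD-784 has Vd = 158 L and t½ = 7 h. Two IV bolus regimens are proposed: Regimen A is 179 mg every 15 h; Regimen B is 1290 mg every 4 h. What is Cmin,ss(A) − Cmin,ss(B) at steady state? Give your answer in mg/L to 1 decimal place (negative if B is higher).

Regimen A: f = (1/2)^(15/7) ≈ 0.2264; Cmin,ss = (179/158)·f/(1−f) ≈ 0.332 mg/L.
Regimen B: f = (1/2)^(4/7) ≈ 0.6730; Cmin,ss = (1290/158)·f/(1−f) ≈ 16.804 mg/L.
Difference ≈ 0.332 − 16.804 ≈ -16.472 mg/L.

-16.5 mg/L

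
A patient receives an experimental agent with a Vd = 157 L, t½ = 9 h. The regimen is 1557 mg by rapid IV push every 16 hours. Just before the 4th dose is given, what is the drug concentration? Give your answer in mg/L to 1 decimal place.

f = (1/2)^(τ/t½) = (1/2)^(16/9) ≈ 0.2916.
C₀ = D/Vd = 1557/157 ≈ 9.917 mg/L.
Before the 4th dose, 3 doses have been given. Superposition: Cmin = C₀·(f + f² + … + f^3).
≈ 9.917 × (0.2916 + 0.0850 + 0.0248) ≈ 9.917 × 0.4014 ≈ 3.981 mg/L.

4.0 mg/L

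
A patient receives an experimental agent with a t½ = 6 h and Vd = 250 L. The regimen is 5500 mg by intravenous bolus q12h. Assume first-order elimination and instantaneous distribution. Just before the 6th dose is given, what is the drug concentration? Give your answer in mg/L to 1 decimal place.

7.3 mg/L

f = (1/2)^(τ/t½) = (1/2)^(12/6) ≈ 0.2500.
C₀ = D/Vd = 5500/250 ≈ 22.000 mg/L.
Before the 6th dose, 5 doses have been given. Superposition: Cmin = C₀·(f + f² + … + f^5).
≈ 22.000 × (0.2500 + 0.0625 + 0.0156 + 0.0039 + 0.0010) ≈ 22.000 × 0.3330 ≈ 7.326 mg/L.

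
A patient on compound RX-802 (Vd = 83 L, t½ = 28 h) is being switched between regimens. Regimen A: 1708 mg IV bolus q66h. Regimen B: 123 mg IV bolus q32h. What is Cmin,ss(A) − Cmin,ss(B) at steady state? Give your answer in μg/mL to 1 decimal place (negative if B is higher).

Regimen A: f = (1/2)^(66/28) ≈ 0.1952; Cmin,ss = (1708/83)·f/(1−f) ≈ 4.991 μg/mL.
Regimen B: f = (1/2)^(32/28) ≈ 0.4529; Cmin,ss = (123/83)·f/(1−f) ≈ 1.227 μg/mL.
Difference ≈ 4.991 − 1.227 ≈ 3.764 μg/mL.

3.8 μg/mL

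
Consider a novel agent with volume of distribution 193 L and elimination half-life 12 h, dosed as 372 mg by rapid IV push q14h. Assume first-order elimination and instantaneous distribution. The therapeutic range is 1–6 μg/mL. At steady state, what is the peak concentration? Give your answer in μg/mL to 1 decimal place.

3.5 μg/mL

Over one 14-h interval, 14/12 ≈ 1.1667 half-lives elapse, leaving f ≈ 0.4454 of each dose.
Accumulation ratio R = 1/(1 − f) ≈ 1/0.5546 ≈ 1.8031.
Single-dose peak C₀ = D/Vd = 372/193 ≈ 1.927 μg/mL.
Steady-state peak Cmax,ss = C₀·R ≈ 1.927 × 1.8031 ≈ 3.475 μg/mL.
Peak 3.5 μg/mL vs MTC 6 μg/mL: below toxic threshold.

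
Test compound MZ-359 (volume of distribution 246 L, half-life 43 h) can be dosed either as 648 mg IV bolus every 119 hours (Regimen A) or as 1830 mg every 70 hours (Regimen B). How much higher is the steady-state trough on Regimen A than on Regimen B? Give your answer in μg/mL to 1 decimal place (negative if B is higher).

Regimen A: f = (1/2)^(119/43) ≈ 0.1469; Cmin,ss = (648/246)·f/(1−f) ≈ 0.454 μg/mL.
Regimen B: f = (1/2)^(70/43) ≈ 0.3236; Cmin,ss = (1830/246)·f/(1−f) ≈ 3.559 μg/mL.
Difference ≈ 0.454 − 3.559 ≈ -3.105 μg/mL.

-3.1 μg/mL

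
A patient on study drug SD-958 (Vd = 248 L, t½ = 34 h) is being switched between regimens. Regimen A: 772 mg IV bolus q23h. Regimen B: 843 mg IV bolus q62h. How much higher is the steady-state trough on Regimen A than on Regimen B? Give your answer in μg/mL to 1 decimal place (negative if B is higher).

Regimen A: f = (1/2)^(23/34) ≈ 0.6257; Cmin,ss = (772/248)·f/(1−f) ≈ 5.204 μg/mL.
Regimen B: f = (1/2)^(62/34) ≈ 0.2825; Cmin,ss = (843/248)·f/(1−f) ≈ 1.338 μg/mL.
Difference ≈ 5.204 − 1.338 ≈ 3.866 μg/mL.

3.9 μg/mL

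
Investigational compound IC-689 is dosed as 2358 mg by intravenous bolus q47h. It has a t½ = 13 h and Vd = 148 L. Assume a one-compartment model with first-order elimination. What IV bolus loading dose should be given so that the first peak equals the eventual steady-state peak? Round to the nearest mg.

2567 mg

f = (1/2)^(47/13) ≈ 0.081594; accumulation ratio R = 1/(1−f) ≈ 1.08884.
Loading dose to hit Cmax,ss on first dose: D_load = D_maint·R ≈ 2358 × 1.08884 ≈ 2567.48 mg.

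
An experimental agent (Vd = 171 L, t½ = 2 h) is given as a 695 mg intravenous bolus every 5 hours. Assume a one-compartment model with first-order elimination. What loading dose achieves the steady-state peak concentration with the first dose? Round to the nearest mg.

f = (1/2)^(5/2) ≈ 0.176777; accumulation ratio R = 1/(1−f) ≈ 1.21474.
Loading dose to hit Cmax,ss on first dose: D_load = D_maint·R ≈ 695 × 1.21474 ≈ 844.24 mg.

844 mg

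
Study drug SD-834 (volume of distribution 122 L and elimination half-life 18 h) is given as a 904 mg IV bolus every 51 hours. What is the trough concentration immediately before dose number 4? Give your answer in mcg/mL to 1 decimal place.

1.2 mcg/mL

f = (1/2)^(τ/t½) = (1/2)^(51/18) ≈ 0.1403.
C₀ = D/Vd = 904/122 ≈ 7.410 mcg/mL.
Before the 4th dose, 3 doses have been given. Superposition: Cmin = C₀·(f + f² + … + f^3).
≈ 7.410 × (0.1403 + 0.0197 + 0.0028) ≈ 7.410 × 0.1628 ≈ 1.206 mcg/mL.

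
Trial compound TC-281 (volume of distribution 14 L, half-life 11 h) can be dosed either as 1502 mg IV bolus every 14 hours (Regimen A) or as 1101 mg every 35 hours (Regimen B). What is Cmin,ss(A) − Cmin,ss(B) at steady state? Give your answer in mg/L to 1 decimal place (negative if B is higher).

66.0 mg/L

Regimen A: f = (1/2)^(14/11) ≈ 0.4139; Cmin,ss = (1502/14)·f/(1−f) ≈ 75.764 mg/L.
Regimen B: f = (1/2)^(35/11) ≈ 0.1102; Cmin,ss = (1101/14)·f/(1−f) ≈ 9.740 mg/L.
Difference ≈ 75.764 − 9.740 ≈ 66.024 mg/L.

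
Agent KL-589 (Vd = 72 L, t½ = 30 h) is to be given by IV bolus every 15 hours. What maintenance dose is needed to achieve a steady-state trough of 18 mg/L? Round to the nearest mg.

537 mg

τ/t½ = 15/30 ≈ 0.5, so f = (1/2)^(15/30) ≈ 0.707107.
Cmin,ss = (D/Vd)·f/(1−f), so D = Cmin,ss·Vd·(1−f)/f.
D = 18 × 72 × (1−f)/f ≈ 18 × 72 × 0.41421 ≈ 536.82 mg.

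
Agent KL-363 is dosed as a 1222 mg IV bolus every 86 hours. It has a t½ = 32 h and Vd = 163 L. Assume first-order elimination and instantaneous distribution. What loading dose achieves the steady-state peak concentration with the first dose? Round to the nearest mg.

1447 mg

f = (1/2)^(86/32) ≈ 0.155232; accumulation ratio R = 1/(1−f) ≈ 1.18376.
Loading dose to hit Cmax,ss on first dose: D_load = D_maint·R ≈ 1222 × 1.18376 ≈ 1446.55 mg.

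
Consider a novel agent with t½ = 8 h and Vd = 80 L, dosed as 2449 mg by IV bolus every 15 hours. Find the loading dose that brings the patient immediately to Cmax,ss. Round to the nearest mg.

3367 mg

f = (1/2)^(15/8) ≈ 0.272627; accumulation ratio R = 1/(1−f) ≈ 1.37481.
Loading dose to hit Cmax,ss on first dose: D_load = D_maint·R ≈ 2449 × 1.37481 ≈ 3366.91 mg.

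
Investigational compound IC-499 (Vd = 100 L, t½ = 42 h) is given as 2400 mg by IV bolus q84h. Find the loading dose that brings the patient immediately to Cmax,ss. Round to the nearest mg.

3200 mg

f = (1/2)^(84/42) ≈ 0.250000; accumulation ratio R = 1/(1−f) ≈ 1.33333.
Loading dose to hit Cmax,ss on first dose: D_load = D_maint·R ≈ 2400 × 1.33333 ≈ 3199.99 mg.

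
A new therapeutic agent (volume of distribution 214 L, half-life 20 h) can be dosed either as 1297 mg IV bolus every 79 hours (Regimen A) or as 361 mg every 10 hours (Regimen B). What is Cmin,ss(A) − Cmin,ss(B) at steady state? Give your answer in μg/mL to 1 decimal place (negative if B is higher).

-3.7 μg/mL

Regimen A: f = (1/2)^(79/20) ≈ 0.0647; Cmin,ss = (1297/214)·f/(1−f) ≈ 0.419 μg/mL.
Regimen B: f = (1/2)^(10/20) ≈ 0.7071; Cmin,ss = (361/214)·f/(1−f) ≈ 4.072 μg/mL.
Difference ≈ 0.419 − 4.072 ≈ -3.653 μg/mL.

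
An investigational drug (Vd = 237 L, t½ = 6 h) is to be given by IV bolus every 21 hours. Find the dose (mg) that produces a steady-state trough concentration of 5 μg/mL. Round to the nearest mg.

12222 mg

τ/t½ = 21/6 ≈ 3.5, so f = (1/2)^(21/6) ≈ 0.088388.
Cmin,ss = (D/Vd)·f/(1−f), so D = Cmin,ss·Vd·(1−f)/f.
D = 5 × 237 × (1−f)/f ≈ 5 × 237 × 10.31375 ≈ 12221.79 mg.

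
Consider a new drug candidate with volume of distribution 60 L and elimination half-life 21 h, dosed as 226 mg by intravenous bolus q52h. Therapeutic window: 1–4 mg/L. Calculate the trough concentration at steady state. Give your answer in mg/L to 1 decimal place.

0.8 mg/L

τ/t½ = 52/21 ≈ 2.4762, so fraction remaining f = (1/2)^(52/21) ≈ 0.1797.
Single-dose peak C₀ = D/Vd = 226/60 ≈ 3.767 mg/L.
Steady-state trough Cmin,ss = C₀·f/(1−f) ≈ 3.767 × 0.1797/0.8203 ≈ 0.825 mg/L.
Trough 0.8 mg/L vs MEC 1 mg/L: subtherapeutic.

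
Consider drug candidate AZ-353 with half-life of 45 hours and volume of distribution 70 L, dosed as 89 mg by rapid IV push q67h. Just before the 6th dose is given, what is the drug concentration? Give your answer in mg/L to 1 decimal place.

f = (1/2)^(τ/t½) = (1/2)^(67/45) ≈ 0.3563.
C₀ = D/Vd = 89/70 ≈ 1.271 mg/L.
Before the 6th dose, 5 doses have been given. Superposition: Cmin = C₀·(f + f² + … + f^5).
≈ 1.271 × (0.3563 + 0.1269 + 0.0452 + 0.0161 + 0.0057) ≈ 1.271 × 0.5502 ≈ 0.699 mg/L.

0.7 mg/L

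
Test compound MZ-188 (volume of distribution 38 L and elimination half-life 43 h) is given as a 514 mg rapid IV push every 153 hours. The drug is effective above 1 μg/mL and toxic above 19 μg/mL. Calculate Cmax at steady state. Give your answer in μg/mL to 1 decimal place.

14.8 μg/mL

Over one 153-h interval, 153/43 ≈ 3.5581 half-lives elapse, leaving f ≈ 0.0849 of each dose.
Accumulation ratio R = 1/(1 − f) ≈ 1/0.9151 ≈ 1.0928.
Each bolus raises the concentration by D/Vd = 514/38 ≈ 13.526 μg/mL.
Steady-state peak Cmax,ss = C₀·R ≈ 13.526 × 1.0928 ≈ 14.781 μg/mL.
Peak 14.8 μg/mL vs MTC 19 μg/mL: below toxic threshold.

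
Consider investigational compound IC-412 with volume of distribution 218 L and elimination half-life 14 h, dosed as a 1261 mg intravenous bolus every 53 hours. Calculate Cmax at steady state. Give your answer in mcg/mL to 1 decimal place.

6.2 mcg/mL

k = ln2/t½ = ln2/14 ≈ 0.049511 h⁻¹; fraction remaining f = e^(−kτ) = e^(−0.049511×53) ≈ 0.0725.
At steady state, accumulation factor R = 1/(1 − e^(−kτ)) ≈ 1.0782.
Each bolus raises the concentration by D/Vd = 1261/218 ≈ 5.784 mcg/mL.
Cmax,ss = C₀/(1 − f) ≈ 5.784/0.9275 ≈ 6.236 mcg/mL.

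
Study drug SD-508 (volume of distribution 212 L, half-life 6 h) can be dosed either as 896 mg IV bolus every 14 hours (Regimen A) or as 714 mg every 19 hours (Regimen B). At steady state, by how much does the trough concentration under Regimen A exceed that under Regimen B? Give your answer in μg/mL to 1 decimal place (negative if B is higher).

0.6 μg/mL

Regimen A: f = (1/2)^(14/6) ≈ 0.1984; Cmin,ss = (896/212)·f/(1−f) ≈ 1.046 μg/mL.
Regimen B: f = (1/2)^(19/6) ≈ 0.1114; Cmin,ss = (714/212)·f/(1−f) ≈ 0.422 μg/mL.
Difference ≈ 1.046 − 0.422 ≈ 0.624 μg/mL.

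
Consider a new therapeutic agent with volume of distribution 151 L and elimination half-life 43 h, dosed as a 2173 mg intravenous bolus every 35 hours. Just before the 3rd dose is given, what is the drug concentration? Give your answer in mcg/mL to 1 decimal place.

12.8 mcg/mL

f = (1/2)^(τ/t½) = (1/2)^(35/43) ≈ 0.5688.
C₀ = D/Vd = 2173/151 ≈ 14.391 mcg/mL.
Before the 3rd dose, 2 doses have been given. Superposition: Cmin = C₀·(f + f²).
≈ 14.391 × (0.5688 + 0.3235) ≈ 14.391 × 0.8923 ≈ 12.841 mcg/mL.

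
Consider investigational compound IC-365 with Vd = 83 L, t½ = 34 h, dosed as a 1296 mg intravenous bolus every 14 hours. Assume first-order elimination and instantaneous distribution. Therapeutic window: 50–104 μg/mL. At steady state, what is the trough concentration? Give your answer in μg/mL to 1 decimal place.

Over one 14-h interval, 14/34 ≈ 0.41176 half-lives elapse, leaving f ≈ 0.7517 of each dose.
At steady state, accumulation factor R = 1/(1 − e^(−kτ)) ≈ 4.0274.
Single-dose peak C₀ = D/Vd = 1296/83 ≈ 15.614 μg/mL.
Steady-state peak Cmax,ss = C₀·R ≈ 15.614 × 4.0274 ≈ 62.884 μg/mL.
One interval later, Cmin,ss = Cmax,ss·e^(−kτ) ≈ 62.884 × 0.7517 ≈ 47.270 μg/mL.
Trough 47.3 μg/mL vs MEC 50 μg/mL: subtherapeutic.

47.3 μg/mL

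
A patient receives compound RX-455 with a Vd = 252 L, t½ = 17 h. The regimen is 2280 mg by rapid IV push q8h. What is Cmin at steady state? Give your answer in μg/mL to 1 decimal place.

23.5 μg/mL

τ/t½ = 8/17 ≈ 0.47059, so fraction remaining f = (1/2)^(8/17) ≈ 0.7217.
Single-dose peak C₀ = D/Vd = 2280/252 ≈ 9.048 μg/mL.
Steady-state trough Cmin,ss = C₀·f/(1−f) ≈ 9.048 × 0.7217/0.2783 ≈ 23.464 μg/mL.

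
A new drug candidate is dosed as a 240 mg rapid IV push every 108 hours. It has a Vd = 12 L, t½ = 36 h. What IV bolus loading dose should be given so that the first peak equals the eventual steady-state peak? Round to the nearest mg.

274 mg

f = (1/2)^(108/36) ≈ 0.125000; accumulation ratio R = 1/(1−f) ≈ 1.14286.
Loading dose to hit Cmax,ss on first dose: D_load = D_maint·R ≈ 240 × 1.14286 ≈ 274.29 mg.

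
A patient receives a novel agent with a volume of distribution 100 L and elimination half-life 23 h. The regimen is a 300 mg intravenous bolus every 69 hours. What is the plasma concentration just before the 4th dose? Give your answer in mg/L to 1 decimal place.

0.4 mg/L

f = (1/2)^(τ/t½) = (1/2)^(69/23) ≈ 0.1250.
C₀ = D/Vd = 300/100 ≈ 3.000 mg/L.
Before the 4th dose, 3 doses have been given. Superposition: Cmin = C₀·(f + f² + … + f^3).
≈ 3.000 × (0.1250 + 0.0156 + 0.0020) ≈ 3.000 × 0.1426 ≈ 0.428 mg/L.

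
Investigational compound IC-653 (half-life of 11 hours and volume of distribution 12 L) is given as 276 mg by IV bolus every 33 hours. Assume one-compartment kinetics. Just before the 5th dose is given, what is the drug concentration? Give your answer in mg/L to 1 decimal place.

3.3 mg/L

f = (1/2)^(τ/t½) = (1/2)^(33/11) ≈ 0.1250.
C₀ = D/Vd = 276/12 ≈ 23.000 mg/L.
Before the 5th dose, 4 doses have been given. Superposition: Cmin = C₀·(f + f² + … + f^4).
≈ 23.000 × (0.1250 + 0.0156 + 0.0020 + 0.0002) ≈ 23.000 × 0.1428 ≈ 3.284 mg/L.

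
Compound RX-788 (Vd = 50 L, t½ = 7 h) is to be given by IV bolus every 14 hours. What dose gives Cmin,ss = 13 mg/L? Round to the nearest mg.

1950 mg

τ/t½ = 14/7 ≈ 2, so f = (1/2)^(14/7) ≈ 0.250000.
Cmin,ss = (D/Vd)·f/(1−f), so D = Cmin,ss·Vd·(1−f)/f.
D = 13 × 50 × (1−f)/f ≈ 13 × 50 × 3.00000 ≈ 1950.00 mg.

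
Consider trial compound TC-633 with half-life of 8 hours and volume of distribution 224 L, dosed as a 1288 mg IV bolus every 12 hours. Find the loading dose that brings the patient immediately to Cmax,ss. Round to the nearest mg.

1992 mg

f = (1/2)^(12/8) ≈ 0.353553; accumulation ratio R = 1/(1−f) ≈ 1.54692.
Loading dose to hit Cmax,ss on first dose: D_load = D_maint·R ≈ 1288 × 1.54692 ≈ 1992.43 mg.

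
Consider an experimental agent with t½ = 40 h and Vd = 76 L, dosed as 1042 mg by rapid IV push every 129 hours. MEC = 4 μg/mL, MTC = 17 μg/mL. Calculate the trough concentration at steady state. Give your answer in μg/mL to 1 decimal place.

k = ln2/t½ = ln2/40 ≈ 0.017329 h⁻¹; fraction remaining f = e^(−kτ) = e^(−0.017329×129) ≈ 0.1069.
At steady state, accumulation factor R = 1/(1 − e^(−kτ)) ≈ 1.1197.
Single-dose peak C₀ = D/Vd = 1042/76 ≈ 13.711 μg/mL.
Steady-state peak Cmax,ss = C₀·R ≈ 13.711 × 1.1197 ≈ 15.352 μg/mL.
Steady-state trough Cmin,ss = Cmax,ss·f ≈ 15.352 × 0.1069 ≈ 1.641 μg/mL.
Trough 1.6 μg/mL vs MEC 4 μg/mL: subtherapeutic.

1.6 μg/mL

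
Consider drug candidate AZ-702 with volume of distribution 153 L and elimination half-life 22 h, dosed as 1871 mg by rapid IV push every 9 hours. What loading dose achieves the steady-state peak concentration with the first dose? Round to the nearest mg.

7578 mg

f = (1/2)^(9/22) ≈ 0.753098; accumulation ratio R = 1/(1−f) ≈ 4.05019.
Loading dose to hit Cmax,ss on first dose: D_load = D_maint·R ≈ 1871 × 4.05019 ≈ 7577.91 mg.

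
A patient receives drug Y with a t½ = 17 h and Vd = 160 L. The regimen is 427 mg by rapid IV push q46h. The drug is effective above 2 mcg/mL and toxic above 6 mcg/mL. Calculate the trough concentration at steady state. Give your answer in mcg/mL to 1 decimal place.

τ/t½ = 46/17 ≈ 2.7059, so fraction remaining f = (1/2)^(46/17) ≈ 0.1533.
At steady state, accumulation factor R = 1/(1 − e^(−kτ)) ≈ 1.1811.
Single-dose peak C₀ = D/Vd = 427/160 ≈ 2.669 mcg/mL.
Cmax,ss = C₀/(1 − f) ≈ 2.669/0.8467 ≈ 3.152 mcg/mL.
One interval later, Cmin,ss = Cmax,ss·e^(−kτ) ≈ 3.152 × 0.1533 ≈ 0.483 mcg/mL.
Trough 0.5 mcg/mL vs MEC 2 mcg/mL: subtherapeutic.

0.5 mcg/mL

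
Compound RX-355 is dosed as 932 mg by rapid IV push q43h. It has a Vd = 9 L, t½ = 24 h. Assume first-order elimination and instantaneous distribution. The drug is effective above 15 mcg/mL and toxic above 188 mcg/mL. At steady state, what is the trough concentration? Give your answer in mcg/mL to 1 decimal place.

τ/t½ = 43/24 ≈ 1.7917, so fraction remaining f = (1/2)^(43/24) ≈ 0.2888.
At steady state, accumulation factor R = 1/(1 − e^(−kτ)) ≈ 1.4061.
Each bolus raises the concentration by D/Vd = 932/9 ≈ 103.556 mcg/mL.
Steady-state peak Cmax,ss = C₀·R ≈ 103.556 × 1.4061 ≈ 145.610 mcg/mL.
Steady-state trough Cmin,ss = Cmax,ss·f ≈ 145.610 × 0.2888 ≈ 42.052 mcg/mL.
Trough 42.1 mcg/mL vs MEC 15 mcg/mL: adequate.

42.1 mcg/mL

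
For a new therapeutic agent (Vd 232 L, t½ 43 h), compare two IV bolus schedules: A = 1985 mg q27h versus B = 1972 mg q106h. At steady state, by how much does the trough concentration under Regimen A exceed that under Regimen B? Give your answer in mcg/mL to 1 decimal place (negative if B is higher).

13.8 mcg/mL

Regimen A: f = (1/2)^(27/43) ≈ 0.6471; Cmin,ss = (1985/232)·f/(1−f) ≈ 15.689 mcg/mL.
Regimen B: f = (1/2)^(106/43) ≈ 0.1811; Cmin,ss = (1972/232)·f/(1−f) ≈ 1.880 mcg/mL.
Difference ≈ 15.689 − 1.880 ≈ 13.809 mcg/mL.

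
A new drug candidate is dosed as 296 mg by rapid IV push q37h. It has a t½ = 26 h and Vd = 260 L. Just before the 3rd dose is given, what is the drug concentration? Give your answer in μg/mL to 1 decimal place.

0.6 μg/mL

f = (1/2)^(τ/t½) = (1/2)^(37/26) ≈ 0.3729.
C₀ = D/Vd = 296/260 ≈ 1.138 μg/mL.
Before the 3rd dose, 2 doses have been given. Superposition: Cmin = C₀·(f + f²).
≈ 1.138 × (0.3729 + 0.1391) ≈ 1.138 × 0.5120 ≈ 0.583 μg/mL.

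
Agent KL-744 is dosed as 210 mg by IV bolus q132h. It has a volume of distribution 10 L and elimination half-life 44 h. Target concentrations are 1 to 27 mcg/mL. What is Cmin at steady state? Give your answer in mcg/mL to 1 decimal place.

The dosing interval is 3 half-lives, so f = 2^(−3) = 0.125.
At steady state, R = 1/(1 − 0.125) = 8/7.
Single-dose peak C₀ = D/Vd = 210/10 = 21 mcg/mL.
Steady-state peak Cmax,ss = C₀·R = 21 × 8/7 ≈ 24.000 mcg/mL.
Steady-state trough Cmin,ss = Cmax,ss·f ≈ 24.000 × 0.125 ≈ 3.000 mcg/mL.
Trough 3.0 mcg/mL vs MEC 1 mcg/mL: adequate.

3.0 mcg/mL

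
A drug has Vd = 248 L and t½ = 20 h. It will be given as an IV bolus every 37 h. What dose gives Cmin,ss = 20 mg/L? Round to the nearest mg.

τ/t½ = 37/20 ≈ 1.85, so f = (1/2)^(37/20) ≈ 0.277392.
Cmin,ss = (D/Vd)·f/(1−f), so D = Cmin,ss·Vd·(1−f)/f.
D = 20 × 248 × (1−f)/f ≈ 20 × 248 × 2.60501 ≈ 12920.85 mg.

12921 mg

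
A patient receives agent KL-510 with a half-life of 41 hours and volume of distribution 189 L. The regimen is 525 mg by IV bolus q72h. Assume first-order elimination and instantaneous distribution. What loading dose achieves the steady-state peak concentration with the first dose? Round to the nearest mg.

f = (1/2)^(72/41) ≈ 0.296048; accumulation ratio R = 1/(1−f) ≈ 1.42055.
Loading dose to hit Cmax,ss on first dose: D_load = D_maint·R ≈ 525 × 1.42055 ≈ 745.79 mg.

746 mg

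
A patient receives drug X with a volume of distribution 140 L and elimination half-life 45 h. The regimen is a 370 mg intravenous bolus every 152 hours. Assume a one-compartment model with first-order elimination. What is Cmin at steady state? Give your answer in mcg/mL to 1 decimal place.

0.3 mcg/mL

Over one 152-h interval, 152/45 ≈ 3.3778 half-lives elapse, leaving f ≈ 0.0962 of each dose.
Single-dose peak C₀ = D/Vd = 370/140 ≈ 2.643 mcg/mL.
Steady-state trough Cmin,ss = C₀·f/(1−f) ≈ 2.643 × 0.0962/0.9038 ≈ 0.281 mcg/mL.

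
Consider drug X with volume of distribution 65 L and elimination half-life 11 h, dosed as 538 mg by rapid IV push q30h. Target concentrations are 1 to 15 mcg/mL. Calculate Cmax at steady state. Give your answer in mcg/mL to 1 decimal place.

k = ln2/t½ = ln2/11 ≈ 0.063013 h⁻¹; fraction remaining f = e^(−kτ) = e^(−0.063013×30) ≈ 0.1510.
At steady state, accumulation factor R = 1/(1 − e^(−kτ)) ≈ 1.1779.
Single-dose peak C₀ = D/Vd = 538/65 ≈ 8.277 mcg/mL.
Steady-state peak Cmax,ss = C₀·R ≈ 8.277 × 1.1779 ≈ 9.749 mcg/mL.
Peak 9.7 mcg/mL vs MTC 15 mcg/mL: below toxic threshold.

9.7 mcg/mL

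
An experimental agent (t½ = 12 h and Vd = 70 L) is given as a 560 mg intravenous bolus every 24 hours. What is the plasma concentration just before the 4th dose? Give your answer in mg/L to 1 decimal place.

2.6 mg/L

f = (1/2)^(τ/t½) = (1/2)^(24/12) ≈ 0.2500.
C₀ = D/Vd = 560/70 ≈ 8.000 mg/L.
Before the 4th dose, 3 doses have been given. Superposition: Cmin = C₀·(f + f² + … + f^3).
≈ 8.000 × (0.2500 + 0.0625 + 0.0156) ≈ 8.000 × 0.3281 ≈ 2.625 mg/L.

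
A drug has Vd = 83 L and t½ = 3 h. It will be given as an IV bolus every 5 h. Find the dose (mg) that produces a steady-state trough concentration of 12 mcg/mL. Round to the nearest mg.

τ/t½ = 5/3 ≈ 1.6667, so f = (1/2)^(5/3) ≈ 0.314980.
Cmin,ss = (D/Vd)·f/(1−f), so D = Cmin,ss·Vd·(1−f)/f.
D = 12 × 83 × (1−f)/f ≈ 12 × 83 × 2.17480 ≈ 2166.10 mg.

2166 mg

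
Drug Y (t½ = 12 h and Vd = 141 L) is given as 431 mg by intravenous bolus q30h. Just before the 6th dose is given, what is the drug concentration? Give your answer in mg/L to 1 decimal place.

0.7 mg/L

f = (1/2)^(τ/t½) = (1/2)^(30/12) ≈ 0.1768.
C₀ = D/Vd = 431/141 ≈ 3.057 mg/L.
Before the 6th dose, 5 doses have been given. Superposition: Cmin = C₀·(f + f² + … + f^5).
≈ 3.057 × (0.1768 + 0.0313 + 0.0055 + 0.0010 + 0.0002) ≈ 3.057 × 0.2148 ≈ 0.657 mg/L.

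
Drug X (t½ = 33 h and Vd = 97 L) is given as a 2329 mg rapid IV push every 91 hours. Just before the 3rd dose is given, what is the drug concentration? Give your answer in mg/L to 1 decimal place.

f = (1/2)^(τ/t½) = (1/2)^(91/33) ≈ 0.1479.
C₀ = D/Vd = 2329/97 ≈ 24.010 mg/L.
Before the 3rd dose, 2 doses have been given. Superposition: Cmin = C₀·(f + f²).
≈ 24.010 × (0.1479 + 0.0219) ≈ 24.010 × 0.1698 ≈ 4.077 mg/L.

4.1 mg/L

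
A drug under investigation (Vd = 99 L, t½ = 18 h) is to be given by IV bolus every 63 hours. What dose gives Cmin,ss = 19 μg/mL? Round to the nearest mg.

τ/t½ = 63/18 ≈ 3.5, so f = (1/2)^(63/18) ≈ 0.088388.
Cmin,ss = (D/Vd)·f/(1−f), so D = Cmin,ss·Vd·(1−f)/f.
D = 19 × 99 × (1−f)/f ≈ 19 × 99 × 10.31375 ≈ 19400.16 mg.

19400 mg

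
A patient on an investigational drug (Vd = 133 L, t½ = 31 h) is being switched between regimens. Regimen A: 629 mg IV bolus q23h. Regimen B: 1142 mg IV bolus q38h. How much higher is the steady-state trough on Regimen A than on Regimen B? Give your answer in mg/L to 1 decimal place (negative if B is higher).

0.6 mg/L

Regimen A: f = (1/2)^(23/31) ≈ 0.5979; Cmin,ss = (629/133)·f/(1−f) ≈ 7.032 mg/L.
Regimen B: f = (1/2)^(38/31) ≈ 0.4276; Cmin,ss = (1142/133)·f/(1−f) ≈ 6.414 mg/L.
Difference ≈ 7.032 − 6.414 ≈ 0.618 mg/L.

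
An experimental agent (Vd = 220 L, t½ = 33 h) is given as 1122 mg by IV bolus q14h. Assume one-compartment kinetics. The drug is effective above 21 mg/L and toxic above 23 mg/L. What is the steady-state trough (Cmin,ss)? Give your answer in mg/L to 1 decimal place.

k = ln2/t½ = ln2/33 ≈ 0.021004 h⁻¹; fraction remaining f = e^(−kτ) = e^(−0.021004×14) ≈ 0.7452.
At steady state, accumulation factor R = 1/(1 − e^(−kτ)) ≈ 3.9246.
Each bolus raises the concentration by D/Vd = 1122/220 ≈ 5.100 mg/L.
Steady-state peak Cmax,ss = C₀·R ≈ 5.100 × 3.9246 ≈ 20.015 mg/L.
One interval later, Cmin,ss = Cmax,ss·e^(−kτ) ≈ 20.015 × 0.7452 ≈ 14.915 mg/L.
Trough 14.9 mg/L vs MEC 21 mg/L: subtherapeutic.

14.9 mg/L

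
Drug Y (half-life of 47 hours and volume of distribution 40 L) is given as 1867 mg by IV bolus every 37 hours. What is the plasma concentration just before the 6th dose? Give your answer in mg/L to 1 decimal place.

f = (1/2)^(τ/t½) = (1/2)^(37/47) ≈ 0.5795.
C₀ = D/Vd = 1867/40 ≈ 46.675 mg/L.
Before the 6th dose, 5 doses have been given. Superposition: Cmin = C₀·(f + f² + … + f^5).
≈ 46.675 × (0.5795 + 0.3358 + 0.1946 + 0.1128 + 0.0654) ≈ 46.675 × 1.2881 ≈ 60.122 mg/L.

60.1 mg/L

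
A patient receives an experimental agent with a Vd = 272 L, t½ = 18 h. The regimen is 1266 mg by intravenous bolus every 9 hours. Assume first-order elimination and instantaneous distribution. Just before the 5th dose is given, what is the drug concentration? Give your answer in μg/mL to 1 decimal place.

f = (1/2)^(τ/t½) = (1/2)^(9/18) ≈ 0.7071.
C₀ = D/Vd = 1266/272 ≈ 4.654 μg/mL.
Before the 5th dose, 4 doses have been given. Superposition: Cmin = C₀·(f + f² + … + f^4).
≈ 4.654 × (0.7071 + 0.5000 + 0.3535 + 0.2500) ≈ 4.654 × 1.8106 ≈ 8.427 μg/mL.

8.4 μg/mL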